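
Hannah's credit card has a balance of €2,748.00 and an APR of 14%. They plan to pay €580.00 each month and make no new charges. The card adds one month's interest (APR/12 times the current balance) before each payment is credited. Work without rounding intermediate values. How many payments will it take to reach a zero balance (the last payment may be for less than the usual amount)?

Monthly rate r = 14%/12 = 1.16667% = 0.0116667.
Recurrence: B ← B·(1+r) − €580.00.
Month 1: interest €32.06; balance after payment €2,200.06.
Month 2: interest €25.67; balance after payment €1,645.73.
Month 3: interest €19.20; balance after payment €1,084.93.
Month 4: interest €12.66; balance after payment €517.59.
Month 5: interest €6.04; balance after payment €0.00.

5 months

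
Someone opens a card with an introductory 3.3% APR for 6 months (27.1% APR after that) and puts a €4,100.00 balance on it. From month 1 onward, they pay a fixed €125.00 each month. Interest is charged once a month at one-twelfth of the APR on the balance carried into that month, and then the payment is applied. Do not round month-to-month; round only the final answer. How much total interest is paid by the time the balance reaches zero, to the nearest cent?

Promo months 1–6 at r₀ = 3.3%/12 = 0.00275; months 7+ at r₁ = 27.1%/12 = 0.0225833.
After month 6: iterate B ← B·(1+r₀) − €125.00 for 6 months → €3,412.94.
Then at r₁ with €125.00/mo: n₂ = −ln(1 − r₁·B/P)/ln(1+r₁) ≈ 42.93 → 43 more payments.
Total paid = 48·€125.00 + €116.18 = €6,116.18; interest = €6,116.18 − €4,100.00 = €2,016.18.

€2,016.18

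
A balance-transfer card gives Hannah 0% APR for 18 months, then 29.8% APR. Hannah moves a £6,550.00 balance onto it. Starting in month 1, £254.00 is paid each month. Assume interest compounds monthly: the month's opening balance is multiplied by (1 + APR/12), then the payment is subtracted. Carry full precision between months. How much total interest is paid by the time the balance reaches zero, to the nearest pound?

£248

Promo months 1–18 at r₀ = 0%/12 = 0; months 19+ at r₁ = 29.8%/12 = 0.0248333.
After month 18 (no interest yet): B = £6,550.00 − 18·£254.00 = £1,978.00.
Then at r₁ with £254.00/mo: n₂ = −ln(1 − r₁·B/P)/ln(1+r₁) ≈ 8.76 → 9 more payments.
Total paid = 26·£254.00 + £193.90 = £6,797.90; interest = £6,797.90 − £6,550.00 = £247.90.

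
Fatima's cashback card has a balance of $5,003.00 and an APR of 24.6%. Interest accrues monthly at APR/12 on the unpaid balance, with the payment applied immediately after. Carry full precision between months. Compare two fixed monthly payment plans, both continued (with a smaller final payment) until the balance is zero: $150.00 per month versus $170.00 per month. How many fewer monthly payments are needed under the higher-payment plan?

11 fewer payments

Monthly rate r = 24.6%/12 = 2.05% = 0.0205.
At $150.00/mo: n = ⌈−ln(1 − rB₀/P)/ln(1+r)⌉ = 57 payments (last $109.77); total interest = total paid − $5,003.00 = $3,506.77.
At $170.00/mo: 46 payments (last $96.02); total interest $2,743.02.
Payments saved = 57 − 46 = 11.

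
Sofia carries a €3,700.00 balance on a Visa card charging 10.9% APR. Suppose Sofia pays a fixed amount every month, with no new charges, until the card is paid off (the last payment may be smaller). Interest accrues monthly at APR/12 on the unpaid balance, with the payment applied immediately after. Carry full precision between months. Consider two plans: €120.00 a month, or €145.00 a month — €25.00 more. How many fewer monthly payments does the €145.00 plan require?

7 fewer payments

Monthly rate r = 10.9%/12 = 0.908333% = 0.00908333.
At €120.00/mo: n = ⌈−ln(1 − rB₀/P)/ln(1+r)⌉ = 37 payments (last €40.95); total interest = total paid − €3,700.00 = €660.95.
At €145.00/mo: 30 payments (last €23.40); total interest €528.40.
Payments saved = 37 − 30 = 7.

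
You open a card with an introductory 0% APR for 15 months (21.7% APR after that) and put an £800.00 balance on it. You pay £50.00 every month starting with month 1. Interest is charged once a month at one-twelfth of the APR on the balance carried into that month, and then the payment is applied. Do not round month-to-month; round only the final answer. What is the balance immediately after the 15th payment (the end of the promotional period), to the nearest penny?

Promo months 1–15 at r₀ = 0%/12 = 0; months 16+ at r₁ = 21.7%/12 = 0.0180833.
After month 15 (no interest yet): B = £800.00 − 15·£50.00 = £50.00.

£50.00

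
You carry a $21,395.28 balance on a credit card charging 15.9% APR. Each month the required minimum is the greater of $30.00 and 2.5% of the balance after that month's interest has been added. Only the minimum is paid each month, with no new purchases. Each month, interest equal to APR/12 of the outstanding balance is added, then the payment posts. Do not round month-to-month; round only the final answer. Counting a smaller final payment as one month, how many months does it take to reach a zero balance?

295 months

Monthly rate r = 15.9%/12 = 1.325% = 0.01325.
While 2.5% of the post-interest balance exceeds $30.00, each month B ← (B·(1+r))·(1 − 0.025), i.e. B shrinks by the factor (1+r)·0.975 = 0.98792.
This holds for months 1–239. Entering month 240 the balance is $1,171.36; 2.5% of the post-interest balance is now below $30.00, so the flat $30.00 minimum applies from here.
From month 240 a fixed $30.00 at rate r clears $1,171.36 in 56 more payments. Total: 239 + 56 = 295 months.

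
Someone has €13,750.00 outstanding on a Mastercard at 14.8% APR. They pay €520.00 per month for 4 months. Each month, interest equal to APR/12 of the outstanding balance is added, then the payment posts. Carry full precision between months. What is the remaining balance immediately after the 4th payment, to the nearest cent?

Monthly rate r = 14.8%/12 = 1.23333% = 0.0123333.
Each month: B ← B·(1+r) − €520.00.
Month 1: interest €169.58; balance after payment €13,399.58.
Month 2: interest €165.26; balance after payment €13,044.84.
Month 3: interest €160.89; balance after payment €12,685.73.
Month 4: interest €156.46; balance after payment €12,322.19.

€12,322.19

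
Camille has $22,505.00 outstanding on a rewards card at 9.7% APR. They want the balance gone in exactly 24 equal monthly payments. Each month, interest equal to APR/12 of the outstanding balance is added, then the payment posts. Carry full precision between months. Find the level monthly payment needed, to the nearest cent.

Monthly rate r = 9.7%/12 = 0.808333% = 0.00808333.
Level-payment amortization: P = B₀·r / (1 − (1+r)^(−n)) = 22505.00·0.00808333 / (1 − 1.00808^(−24)).
Denominator 1 − (1+r)^(−24) = 0.175699488.
P = 181.915 / 0.175699488 ≈ 1035.38.

$1,035.38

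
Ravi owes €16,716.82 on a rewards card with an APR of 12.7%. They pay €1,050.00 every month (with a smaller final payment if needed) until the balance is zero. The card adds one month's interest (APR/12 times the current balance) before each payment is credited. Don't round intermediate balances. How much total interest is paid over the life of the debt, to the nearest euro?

Monthly rate r = 12.7%/12 = 1.05833% = 0.0105833.
Payoff takes n = ⌈−ln(1 − rB₀/P)/ln(1+r)⌉ = ⌈17.527⌉ = 18 payments; the last is €554.58.
Total paid = 17·€1,050.00 + €554.58 = €18,404.58.
Total interest = total paid − principal = €18,404.58 − €16,716.82 = €1,687.76.

€1,688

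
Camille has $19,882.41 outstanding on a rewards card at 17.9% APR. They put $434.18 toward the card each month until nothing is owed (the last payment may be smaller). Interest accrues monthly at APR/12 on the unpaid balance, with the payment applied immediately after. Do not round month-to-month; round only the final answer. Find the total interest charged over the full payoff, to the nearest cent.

$13,814.19

Monthly rate r = 17.9%/12 = 1.49167% = 0.0149167.
Payoff takes n = ⌈−ln(1 − rB₀/P)/ln(1+r)⌉ = ⌈77.608⌉ = 78 payments; the last is $264.74.
Total paid = 77·$434.18 + $264.74 = $33,696.60.
Total interest = total paid − principal = $33,696.60 − $19,882.41 = $13,814.19.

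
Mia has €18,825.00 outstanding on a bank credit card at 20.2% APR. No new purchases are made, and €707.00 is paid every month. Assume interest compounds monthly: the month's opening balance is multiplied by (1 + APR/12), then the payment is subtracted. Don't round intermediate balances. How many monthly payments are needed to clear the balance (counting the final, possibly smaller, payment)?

Monthly rate r = 20.2%/12 = 1.68333% = 0.0168333.
Recurrence: B ← B·(1+r) − €707.00.
Month 1: interest €316.89; balance after payment €18,434.89.
Month 2: interest €310.32; balance after payment €18,038.21.
Closed form: n = −ln(1 − rB₀/P)/ln(1+r) = −ln(0.55179)/ln(1.01683) ≈ 35.619, so the balance reaches zero during payment 36.

36 months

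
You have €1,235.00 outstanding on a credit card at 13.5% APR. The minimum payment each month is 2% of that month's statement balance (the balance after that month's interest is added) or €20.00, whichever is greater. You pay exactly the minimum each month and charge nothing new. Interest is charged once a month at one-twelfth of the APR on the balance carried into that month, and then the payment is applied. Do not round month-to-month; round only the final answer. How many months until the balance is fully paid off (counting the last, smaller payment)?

98 months

Monthly rate r = 13.5%/12 = 1.125% = 0.01125.
While 2% of the post-interest balance exceeds €20.00, each month B ← (B·(1+r))·(1 − 0.02), i.e. B shrinks by the factor (1+r)·0.98 = 0.99102.
This holds for months 1–25. Entering month 26 the balance is €985.79; 2% of the post-interest balance is now below €20.00, so the flat €20.00 minimum applies from here.
From month 26 a fixed €20.00 at rate r clears €985.79 in 73 more payments. Total: 25 + 73 = 98 months.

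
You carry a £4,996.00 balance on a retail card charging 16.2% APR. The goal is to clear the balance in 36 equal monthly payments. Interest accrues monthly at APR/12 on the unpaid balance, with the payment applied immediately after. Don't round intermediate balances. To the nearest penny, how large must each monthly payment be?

£176.14

Monthly rate r = 16.2%/12 = 1.35% = 0.0135.
Level-payment amortization: P = B₀·r / (1 − (1+r)^(−n)) = 4996.00·0.0135 / (1 − 1.0135^(−36)).
Denominator 1 − (1+r)^(−36) = 0.38291514.
P = 67.446 / 0.38291514 ≈ 176.14.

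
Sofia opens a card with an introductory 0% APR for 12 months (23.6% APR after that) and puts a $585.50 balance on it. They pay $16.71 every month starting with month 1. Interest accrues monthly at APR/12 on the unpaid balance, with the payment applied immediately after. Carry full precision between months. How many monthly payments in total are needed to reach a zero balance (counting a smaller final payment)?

Promo months 1–12 at r₀ = 0%/12 = 0; months 13+ at r₁ = 23.6%/12 = 0.0196667.
After month 12 (no interest yet): B = $585.50 − 12·$16.71 = $384.98.
Then at r₁ with $16.71/mo: n₂ = −ln(1 − r₁·B/P)/ln(1+r₁) ≈ 30.99 → 31 more payments.

43 payments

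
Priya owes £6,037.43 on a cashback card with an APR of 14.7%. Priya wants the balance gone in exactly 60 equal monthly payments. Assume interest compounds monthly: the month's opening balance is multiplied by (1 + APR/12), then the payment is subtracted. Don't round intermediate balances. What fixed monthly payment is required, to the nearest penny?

£142.68

Monthly rate r = 14.7%/12 = 1.225% = 0.01225.
Level-payment amortization: P = B₀·r / (1 − (1+r)^(−n)) = 6037.43·0.01225 / (1 − 1.01225^(−60)).
Denominator 1 − (1+r)^(−60) = 0.518348548.
P = 73.9585 / 0.518348548 ≈ 142.68.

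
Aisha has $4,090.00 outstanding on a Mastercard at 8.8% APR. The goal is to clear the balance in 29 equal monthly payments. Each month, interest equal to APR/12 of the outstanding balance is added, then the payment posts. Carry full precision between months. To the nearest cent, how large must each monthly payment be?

$157.08

Monthly rate r = 8.8%/12 = 0.733333% = 0.00733333.
Level-payment amortization: P = B₀·r / (1 − (1+r)^(−n)) = 4090.00·0.00733333 / (1 − 1.00733^(−29)).
Denominator 1 − (1+r)^(−29) = 0.190946862.
P = 29.9933 / 0.190946862 ≈ 157.08.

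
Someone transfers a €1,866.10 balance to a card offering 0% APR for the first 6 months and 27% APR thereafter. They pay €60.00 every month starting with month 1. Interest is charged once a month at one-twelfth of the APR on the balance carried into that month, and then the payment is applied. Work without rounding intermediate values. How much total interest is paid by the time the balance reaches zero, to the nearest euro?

Promo months 1–6 at r₀ = 0%/12 = 0; months 7+ at r₁ = 27%/12 = 0.0225.
After month 6 (no interest yet): B = €1,866.10 − 6·€60.00 = €1,506.10.
Then at r₁ with €60.00/mo: n₂ = −ln(1 − r₁·B/P)/ln(1+r₁) ≈ 37.39 → 38 more payments.
Total paid = 43·€60.00 + €23.48 = €2,603.48; interest = €2,603.48 − €1,866.10 = €737.38.

€737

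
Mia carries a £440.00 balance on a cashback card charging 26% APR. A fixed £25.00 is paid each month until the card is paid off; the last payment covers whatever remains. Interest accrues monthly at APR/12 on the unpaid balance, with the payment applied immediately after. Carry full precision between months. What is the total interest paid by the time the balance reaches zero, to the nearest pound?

Monthly rate r = 26%/12 = 2.16667% = 0.0216667.
Payoff takes n = ⌈−ln(1 − rB₀/P)/ln(1+r)⌉ = ⌈22.402⌉ = 23 payments; the last is £10.11.
Total paid = 22·£25.00 + £10.11 = £560.11.
Total interest = total paid − principal = £560.11 − £440.00 = £120.11.

£120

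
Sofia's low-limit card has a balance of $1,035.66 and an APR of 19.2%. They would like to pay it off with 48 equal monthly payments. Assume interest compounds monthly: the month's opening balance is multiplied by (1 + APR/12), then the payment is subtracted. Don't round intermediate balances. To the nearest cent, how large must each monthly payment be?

Monthly rate r = 19.2%/12 = 1.6% = 0.016.
Level-payment amortization: P = B₀·r / (1 − (1+r)^(−n)) = 1035.66·0.016 / (1 − 1.016^(−48)).
Denominator 1 − (1+r)^(−48) = 0.533230986.
P = 16.5706 / 0.533230986 ≈ 31.08.

$31.08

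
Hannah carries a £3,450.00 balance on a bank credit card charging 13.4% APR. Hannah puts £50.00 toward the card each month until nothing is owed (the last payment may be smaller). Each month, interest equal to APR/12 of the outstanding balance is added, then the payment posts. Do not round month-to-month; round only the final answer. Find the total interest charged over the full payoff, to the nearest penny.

£3,177.18

Monthly rate r = 13.4%/12 = 1.11667% = 0.0111667.
Payoff takes n = ⌈−ln(1 − rB₀/P)/ln(1+r)⌉ = ⌈132.542⌉ = 133 payments; the last is £27.18.
Total paid = 132·£50.00 + £27.18 = £6,627.18.
Total interest = total paid − principal = £6,627.18 − £3,450.00 = £3,177.18.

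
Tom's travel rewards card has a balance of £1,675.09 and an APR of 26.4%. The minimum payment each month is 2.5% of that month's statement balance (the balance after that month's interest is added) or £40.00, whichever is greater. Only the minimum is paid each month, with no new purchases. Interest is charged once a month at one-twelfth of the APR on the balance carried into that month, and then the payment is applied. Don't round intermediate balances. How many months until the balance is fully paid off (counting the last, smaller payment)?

Monthly rate r = 26.4%/12 = 2.2% = 0.022.
While 2.5% of the post-interest balance exceeds £40.00, each month B ← (B·(1+r))·(1 − 0.025), i.e. B shrinks by the factor (1+r)·0.975 = 0.99645.
This holds for months 1–20. Entering month 21 the balance is £1,560.09; 2.5% of the post-interest balance is now below £40.00, so the flat £40.00 minimum applies from here.
From month 21 a fixed £40.00 at rate r clears £1,560.09 in 90 more payments. Total: 20 + 90 = 110 months.

110 months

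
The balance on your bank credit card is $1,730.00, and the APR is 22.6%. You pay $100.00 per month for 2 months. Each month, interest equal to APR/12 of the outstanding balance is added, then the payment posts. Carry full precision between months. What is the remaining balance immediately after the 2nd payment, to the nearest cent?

$1,593.89

Monthly rate r = 22.6%/12 = 1.88333% = 0.0188333.
Each month: B ← B·(1+r) − $100.00.
Month 1: interest $32.58; balance after payment $1,662.58.
Month 2: interest $31.31; balance after payment $1,593.89.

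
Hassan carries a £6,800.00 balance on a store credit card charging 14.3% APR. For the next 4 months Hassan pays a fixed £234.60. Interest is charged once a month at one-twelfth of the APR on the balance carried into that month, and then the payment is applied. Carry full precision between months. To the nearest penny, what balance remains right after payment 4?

Monthly rate r = 14.3%/12 = 1.19167% = 0.0119167.
Each month: B ← B·(1+r) − £234.60.
Month 1: interest £81.03; balance after payment £6,646.43.
Month 2: interest £79.20; balance after payment £6,491.04.
Month 3: interest £77.35; balance after payment £6,333.79.
Month 4: interest £75.48; balance after payment £6,174.67.

£6,174.67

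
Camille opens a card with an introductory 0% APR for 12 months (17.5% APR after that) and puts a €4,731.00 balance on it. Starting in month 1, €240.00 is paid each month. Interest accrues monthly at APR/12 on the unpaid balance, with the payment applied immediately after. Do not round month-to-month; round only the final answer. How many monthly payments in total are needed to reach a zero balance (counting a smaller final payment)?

21 payments

Promo months 1–12 at r₀ = 0%/12 = 0; months 13+ at r₁ = 17.5%/12 = 0.0145833.
After month 12 (no interest yet): B = €4,731.00 − 12·€240.00 = €1,851.00.
Then at r₁ with €240.00/mo: n₂ = −ln(1 − r₁·B/P)/ln(1+r₁) ≈ 8.24 → 9 more payments.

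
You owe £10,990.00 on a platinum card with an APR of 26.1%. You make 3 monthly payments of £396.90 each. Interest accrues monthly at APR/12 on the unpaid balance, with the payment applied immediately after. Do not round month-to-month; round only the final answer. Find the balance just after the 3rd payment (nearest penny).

Monthly rate r = 26.1%/12 = 2.175% = 0.02175.
Each month: B ← B·(1+r) − £396.90.
Month 1: interest £239.03; balance after payment £10,832.13.
Month 2: interest £235.60; balance after payment £10,670.83.
Month 3: interest £232.09; balance after payment £10,506.02.

£10,506.02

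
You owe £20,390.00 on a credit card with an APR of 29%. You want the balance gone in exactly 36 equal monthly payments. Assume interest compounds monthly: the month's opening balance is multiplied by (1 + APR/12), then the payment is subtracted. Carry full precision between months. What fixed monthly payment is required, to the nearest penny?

£854.46

Monthly rate r = 29%/12 = 2.41667% = 0.0241667.
Level-payment amortization: P = B₀·r / (1 − (1+r)^(−n)) = 20390.00·0.0241667 / (1 − 1.02417^(−36)).
Denominator 1 − (1+r)^(−36) = 0.576691417.
P = 492.758 / 0.576691417 ≈ 854.46.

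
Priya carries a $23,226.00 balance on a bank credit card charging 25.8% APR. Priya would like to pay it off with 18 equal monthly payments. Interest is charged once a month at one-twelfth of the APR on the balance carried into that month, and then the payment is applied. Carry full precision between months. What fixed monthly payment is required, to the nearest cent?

Monthly rate r = 25.8%/12 = 2.15% = 0.0215.
Level-payment amortization: P = B₀·r / (1 − (1+r)^(−n)) = 23226.00·0.0215 / (1 − 1.0215^(−18)).
Denominator 1 − (1+r)^(−18) = 0.318117849.
P = 499.359 / 0.318117849 ≈ 1569.73.

$1,569.73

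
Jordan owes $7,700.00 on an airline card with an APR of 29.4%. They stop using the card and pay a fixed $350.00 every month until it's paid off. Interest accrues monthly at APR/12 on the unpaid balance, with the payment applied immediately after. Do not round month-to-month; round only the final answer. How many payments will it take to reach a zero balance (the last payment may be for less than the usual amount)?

32 months

Monthly rate r = 29.4%/12 = 2.45% = 0.0245.
Recurrence: B ← B·(1+r) − $350.00.
Month 1: interest $188.65; balance after payment $7,538.65.
Month 2: interest $184.70; balance after payment $7,373.35.
Closed form: n = −ln(1 − rB₀/P)/ln(1+r) = −ln(0.461)/ln(1.0245) ≈ 31.992, so the balance reaches zero during payment 32.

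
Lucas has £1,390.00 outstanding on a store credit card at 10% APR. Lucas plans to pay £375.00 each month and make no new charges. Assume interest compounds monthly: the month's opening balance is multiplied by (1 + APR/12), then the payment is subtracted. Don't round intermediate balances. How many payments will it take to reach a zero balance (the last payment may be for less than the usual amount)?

Monthly rate r = 10%/12 = 0.833333% = 0.00833333.
Recurrence: B ← B·(1+r) − £375.00.
Month 1: interest £11.58; balance after payment £1,026.58.
Month 2: interest £8.55; balance after payment £660.14.
Month 3: interest £5.50; balance after payment £290.64.
Month 4: interest £2.42; balance after payment £0.00.

4 payments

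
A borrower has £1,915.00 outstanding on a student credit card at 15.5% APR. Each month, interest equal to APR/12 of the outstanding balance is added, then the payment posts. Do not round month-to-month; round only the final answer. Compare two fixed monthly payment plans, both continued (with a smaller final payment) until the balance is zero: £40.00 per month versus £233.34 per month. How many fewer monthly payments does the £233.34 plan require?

Monthly rate r = 15.5%/12 = 1.29167% = 0.0129167.
At £40.00/mo: n = ⌈−ln(1 − rB₀/P)/ln(1+r)⌉ = 76 payments (last £2.50); total interest = total paid − £1,915.00 = £1,087.50.
At £233.34/mo: 9 payments (last £170.92); total interest £122.64.
Payments saved = 76 − 9 = 67.

67 fewer payments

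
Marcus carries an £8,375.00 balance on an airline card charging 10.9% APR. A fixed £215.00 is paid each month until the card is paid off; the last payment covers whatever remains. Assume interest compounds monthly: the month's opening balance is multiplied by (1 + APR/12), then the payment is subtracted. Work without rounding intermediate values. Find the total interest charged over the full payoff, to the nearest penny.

Monthly rate r = 10.9%/12 = 0.908333% = 0.00908333.
Payoff takes n = ⌈−ln(1 − rB₀/P)/ln(1+r)⌉ = ⌈48.294⌉ = 49 payments; the last is £63.38.
Total paid = 48·£215.00 + £63.38 = £10,383.38.
Total interest = total paid − principal = £10,383.38 − £8,375.00 = £2,008.38.

£2,008.38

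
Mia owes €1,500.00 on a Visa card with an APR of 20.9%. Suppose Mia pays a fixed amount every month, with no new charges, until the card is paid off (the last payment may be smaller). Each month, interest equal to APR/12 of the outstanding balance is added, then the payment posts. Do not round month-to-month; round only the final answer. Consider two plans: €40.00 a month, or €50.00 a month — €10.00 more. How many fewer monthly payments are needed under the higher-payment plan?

19 fewer payments

Monthly rate r = 20.9%/12 = 1.74167% = 0.0174167.
At €40.00/mo: n = ⌈−ln(1 − rB₀/P)/ln(1+r)⌉ = 62 payments (last €12.86); total interest = total paid − €1,500.00 = €952.86.
At €50.00/mo: 43 payments (last €40.57); total interest €640.57.
Payments saved = 62 − 43 = 19.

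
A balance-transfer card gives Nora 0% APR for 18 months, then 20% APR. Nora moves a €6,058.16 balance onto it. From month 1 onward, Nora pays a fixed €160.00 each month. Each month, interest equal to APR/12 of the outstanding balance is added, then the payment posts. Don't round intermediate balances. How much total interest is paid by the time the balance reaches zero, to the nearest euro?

Promo months 1–18 at r₀ = 0%/12 = 0; months 19+ at r₁ = 20%/12 = 0.0166667.
After month 18 (no interest yet): B = €6,058.16 − 18·€160.00 = €3,178.16.
Then at r₁ with €160.00/mo: n₂ = −ln(1 − r₁·B/P)/ln(1+r₁) ≈ 24.32 → 25 more payments.
Total paid = 42·€160.00 + €52.13 = €6,772.13; interest = €6,772.13 − €6,058.16 = €713.97.

€714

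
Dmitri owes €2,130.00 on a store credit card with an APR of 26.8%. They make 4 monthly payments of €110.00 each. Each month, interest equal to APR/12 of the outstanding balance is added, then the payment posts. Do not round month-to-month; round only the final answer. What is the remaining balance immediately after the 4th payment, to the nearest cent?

€1,871.79

Monthly rate r = 26.8%/12 = 2.23333% = 0.0223333.
Each month: B ← B·(1+r) − €110.00.
Month 1: interest €47.57; balance after payment €2,067.57.
Month 2: interest €46.18; balance after payment €2,003.75.
Month 3: interest €44.75; balance after payment €1,938.50.
Month 4: interest €43.29; balance after payment €1,871.79.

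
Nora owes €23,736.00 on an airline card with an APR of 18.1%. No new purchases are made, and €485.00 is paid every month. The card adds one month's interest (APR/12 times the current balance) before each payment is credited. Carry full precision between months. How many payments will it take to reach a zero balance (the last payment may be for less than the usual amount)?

90 payments

Monthly rate r = 18.1%/12 = 1.50833% = 0.0150833.
Recurrence: B ← B·(1+r) − €485.00.
Month 1: interest €358.02; balance after payment €23,609.02.
Month 2: interest €356.10; balance after payment €23,480.12.
Closed form: n = −ln(1 − rB₀/P)/ln(1+r) = −ln(0.26182)/ln(1.01508) ≈ 89.515, so the balance reaches zero during payment 90.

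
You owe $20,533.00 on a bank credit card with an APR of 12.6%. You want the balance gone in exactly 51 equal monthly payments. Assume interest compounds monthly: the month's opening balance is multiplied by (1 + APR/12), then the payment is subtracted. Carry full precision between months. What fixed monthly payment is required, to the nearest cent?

$522.04

Monthly rate r = 12.6%/12 = 1.05% = 0.0105.
Level-payment amortization: P = B₀·r / (1 − (1+r)^(−n)) = 20533.00·0.0105 / (1 − 1.0105^(−51)).
Denominator 1 − (1+r)^(−51) = 0.412986905.
P = 215.596 / 0.412986905 ≈ 522.04.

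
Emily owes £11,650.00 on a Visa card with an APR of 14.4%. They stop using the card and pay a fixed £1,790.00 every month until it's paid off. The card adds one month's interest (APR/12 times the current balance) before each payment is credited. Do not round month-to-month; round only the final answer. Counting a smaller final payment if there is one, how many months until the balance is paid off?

Monthly rate r = 14.4%/12 = 1.2% = 0.012.
Recurrence: B ← B·(1+r) − £1,790.00.
Month 1: interest £139.80; balance after payment £9,999.80.
Month 2: interest £120.00; balance after payment £8,329.80.
Closed form: n = −ln(1 − rB₀/P)/ln(1+r) = −ln(0.9219)/ln(1.012) ≈ 6.817, so the balance reaches zero during payment 7.

7 payments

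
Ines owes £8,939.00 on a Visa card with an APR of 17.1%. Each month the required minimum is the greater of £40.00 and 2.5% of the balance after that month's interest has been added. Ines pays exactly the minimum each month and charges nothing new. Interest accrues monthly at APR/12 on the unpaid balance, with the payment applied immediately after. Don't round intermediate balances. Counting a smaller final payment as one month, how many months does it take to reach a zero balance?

214 months

Monthly rate r = 17.1%/12 = 1.425% = 0.01425.
While 2.5% of the post-interest balance exceeds £40.00, each month B ← (B·(1+r))·(1 − 0.025), i.e. B shrinks by the factor (1+r)·0.975 = 0.98889.
This holds for months 1–156. Entering month 157 the balance is £1,565.42; 2.5% of the post-interest balance is now below £40.00, so the flat £40.00 minimum applies from here.
From month 157 a fixed £40.00 at rate r clears £1,565.42 in 58 more payments. Total: 156 + 58 = 214 months.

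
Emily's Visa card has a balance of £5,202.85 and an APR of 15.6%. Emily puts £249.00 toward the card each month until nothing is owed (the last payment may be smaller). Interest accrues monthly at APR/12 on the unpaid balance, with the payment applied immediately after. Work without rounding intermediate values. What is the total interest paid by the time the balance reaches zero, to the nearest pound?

£908

Monthly rate r = 15.6%/12 = 1.3% = 0.013.
Payoff takes n = ⌈−ln(1 − rB₀/P)/ln(1+r)⌉ = ⌈24.539⌉ = 25 payments; the last is £134.64.
Total paid = 24·£249.00 + £134.64 = £6,110.64.
Total interest = total paid − principal = £6,110.64 − £5,202.85 = £907.79.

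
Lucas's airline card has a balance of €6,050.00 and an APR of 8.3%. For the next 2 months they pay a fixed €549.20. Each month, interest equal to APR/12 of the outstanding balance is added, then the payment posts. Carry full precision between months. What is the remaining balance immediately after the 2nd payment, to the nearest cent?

Monthly rate r = 8.3%/12 = 0.691667% = 0.00691667.
Each month: B ← B·(1+r) − €549.20.
Month 1: interest €41.85; balance after payment €5,542.65.
Month 2: interest €38.34; balance after payment €5,031.78.

€5,031.78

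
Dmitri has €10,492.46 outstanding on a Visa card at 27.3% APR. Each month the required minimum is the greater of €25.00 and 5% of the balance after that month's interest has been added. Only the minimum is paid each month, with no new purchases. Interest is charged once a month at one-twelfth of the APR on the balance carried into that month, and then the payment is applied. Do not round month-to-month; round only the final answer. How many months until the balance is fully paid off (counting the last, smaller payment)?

133 months

Monthly rate r = 27.3%/12 = 2.275% = 0.02275.
While 5% of the post-interest balance exceeds €25.00, each month B ← (B·(1+r))·(1 − 0.05), i.e. B shrinks by the factor (1+r)·0.95 = 0.97161.
This holds for months 1–107. Entering month 108 the balance is €481.55; 5% of the post-interest balance is now below €25.00, so the flat €25.00 minimum applies from here.
From month 108 a fixed €25.00 at rate r clears €481.55 in 26 more payments. Total: 107 + 26 = 133 months.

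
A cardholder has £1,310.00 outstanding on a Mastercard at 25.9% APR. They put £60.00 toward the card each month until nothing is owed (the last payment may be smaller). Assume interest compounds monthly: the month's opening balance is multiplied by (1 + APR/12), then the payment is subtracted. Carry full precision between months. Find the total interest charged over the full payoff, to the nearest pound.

£481

Monthly rate r = 25.9%/12 = 2.15833% = 0.0215833.
Payoff takes n = ⌈−ln(1 − rB₀/P)/ln(1+r)⌉ = ⌈29.841⌉ = 30 payments; the last is £50.54.
Total paid = 29·£60.00 + £50.54 = £1,790.54.
Total interest = total paid − principal = £1,790.54 − £1,310.00 = £480.54.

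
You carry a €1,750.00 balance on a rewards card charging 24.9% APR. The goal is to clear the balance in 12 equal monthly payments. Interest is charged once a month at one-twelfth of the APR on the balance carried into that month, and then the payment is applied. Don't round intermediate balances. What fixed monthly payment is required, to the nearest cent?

Monthly rate r = 24.9%/12 = 2.075% = 0.02075.
Level-payment amortization: P = B₀·r / (1 − (1+r)^(−n)) = 1750.00·0.02075 / (1 − 1.02075^(−12)).
Denominator 1 − (1+r)^(−12) = 0.218430979.
P = 36.3125 / 0.218430979 ≈ 166.24.

€166.24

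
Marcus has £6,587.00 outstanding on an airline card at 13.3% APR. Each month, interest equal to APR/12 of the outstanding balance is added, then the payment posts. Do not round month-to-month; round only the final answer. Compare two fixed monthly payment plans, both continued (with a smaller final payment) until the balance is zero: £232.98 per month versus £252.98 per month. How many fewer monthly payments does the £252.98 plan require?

Monthly rate r = 13.3%/12 = 1.10833% = 0.0110833.
At £232.98/mo: n = ⌈−ln(1 − rB₀/P)/ln(1+r)⌉ = 35 payments (last £25.07); total interest = total paid − £6,587.00 = £1,359.39.
At £252.98/mo: 31 payments (last £225.67); total interest £1,228.07.
Payments saved = 35 − 31 = 4.

4 fewer payments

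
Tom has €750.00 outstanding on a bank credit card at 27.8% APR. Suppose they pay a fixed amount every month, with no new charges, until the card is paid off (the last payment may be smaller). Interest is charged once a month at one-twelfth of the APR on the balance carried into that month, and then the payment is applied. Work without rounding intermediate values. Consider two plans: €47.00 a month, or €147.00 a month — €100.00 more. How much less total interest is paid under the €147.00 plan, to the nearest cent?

€139.42

Monthly rate r = 27.8%/12 = 2.31667% = 0.0231667.
At €47.00/mo: n = ⌈−ln(1 − rB₀/P)/ln(1+r)⌉ = 21 payments (last €7.21); total interest = total paid − €750.00 = €197.21.
At €147.00/mo: 6 payments (last €72.79); total interest €57.79.
Interest saved = €197.21 − €57.79 = €139.42.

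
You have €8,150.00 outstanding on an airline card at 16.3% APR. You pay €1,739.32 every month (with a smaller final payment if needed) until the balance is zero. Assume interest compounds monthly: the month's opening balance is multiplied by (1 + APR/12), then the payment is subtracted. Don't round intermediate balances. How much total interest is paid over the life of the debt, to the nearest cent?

Monthly rate r = 16.3%/12 = 1.35833% = 0.0135833.
Payoff takes n = ⌈−ln(1 − rB₀/P)/ln(1+r)⌉ = ⌈4.874⌉ = 5 payments; the last is €1,522.00.
Total paid = 4·€1,739.32 + €1,522.00 = €8,479.28.
Total interest = total paid − principal = €8,479.28 − €8,150.00 = €329.28.

€329.28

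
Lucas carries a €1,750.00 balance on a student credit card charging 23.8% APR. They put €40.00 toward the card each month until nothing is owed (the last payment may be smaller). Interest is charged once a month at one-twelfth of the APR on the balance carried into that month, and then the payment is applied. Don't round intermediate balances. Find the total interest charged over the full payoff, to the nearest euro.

Monthly rate r = 23.8%/12 = 1.98333% = 0.0198333.
Payoff takes n = ⌈−ln(1 − rB₀/P)/ln(1+r)⌉ = ⌈102.995⌉ = 103 payments; the last is €39.81.
Total paid = 102·€40.00 + €39.81 = €4,119.81.
Total interest = total paid − principal = €4,119.81 − €1,750.00 = €2,369.81.

€2,370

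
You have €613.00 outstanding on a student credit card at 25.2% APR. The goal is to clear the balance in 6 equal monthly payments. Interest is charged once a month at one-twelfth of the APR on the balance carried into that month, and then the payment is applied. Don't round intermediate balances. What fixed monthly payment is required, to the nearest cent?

Monthly rate r = 25.2%/12 = 2.1% = 0.021.
Level-payment amortization: P = B₀·r / (1 − (1+r)^(−n)) = 613.00·0.021 / (1 − 1.021^(−6)).
Denominator 1 − (1+r)^(−6) = 0.117234102.
P = 12.873 / 0.117234102 ≈ 109.81.

€109.81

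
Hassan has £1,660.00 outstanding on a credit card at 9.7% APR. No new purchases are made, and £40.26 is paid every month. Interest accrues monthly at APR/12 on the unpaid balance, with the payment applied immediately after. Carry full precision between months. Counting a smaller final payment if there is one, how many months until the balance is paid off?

Monthly rate r = 9.7%/12 = 0.808333% = 0.00808333.
Recurrence: B ← B·(1+r) − £40.26.
Month 1: interest £13.42; balance after payment £1,633.16.
Month 2: interest £13.20; balance after payment £1,606.10.
Closed form: n = −ln(1 − rB₀/P)/ln(1+r) = −ln(0.66671)/ln(1.00808) ≈ 50.355, so the balance reaches zero during payment 51.

51 payments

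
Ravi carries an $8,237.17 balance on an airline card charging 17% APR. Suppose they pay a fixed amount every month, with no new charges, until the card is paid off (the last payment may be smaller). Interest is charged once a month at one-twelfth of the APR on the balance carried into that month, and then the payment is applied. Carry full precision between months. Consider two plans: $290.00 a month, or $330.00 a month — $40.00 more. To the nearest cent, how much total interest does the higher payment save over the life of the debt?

$377.06

Monthly rate r = 17%/12 = 1.41667% = 0.0141667.
At $290.00/mo: n = ⌈−ln(1 − rB₀/P)/ln(1+r)⌉ = 37 payments (last $173.59); total interest = total paid − $8,237.17 = $2,376.42.
At $330.00/mo: 32 payments (last $6.53); total interest $1,999.36.
Interest saved = $2,376.42 − $1,999.36 = $377.06.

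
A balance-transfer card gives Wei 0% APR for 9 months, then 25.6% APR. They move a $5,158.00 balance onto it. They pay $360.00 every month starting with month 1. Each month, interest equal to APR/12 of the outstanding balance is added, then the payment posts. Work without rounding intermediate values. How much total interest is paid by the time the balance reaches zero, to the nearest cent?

$140.45

Promo months 1–9 at r₀ = 0%/12 = 0; months 10+ at r₁ = 25.6%/12 = 0.0213333.
After month 9 (no interest yet): B = $5,158.00 − 9·$360.00 = $1,918.00.
Then at r₁ with $360.00/mo: n₂ = −ln(1 − r₁·B/P)/ln(1+r₁) ≈ 5.72 → 6 more payments.
Total paid = 14·$360.00 + $258.45 = $5,298.45; interest = $5,298.45 − $5,158.00 = $140.45.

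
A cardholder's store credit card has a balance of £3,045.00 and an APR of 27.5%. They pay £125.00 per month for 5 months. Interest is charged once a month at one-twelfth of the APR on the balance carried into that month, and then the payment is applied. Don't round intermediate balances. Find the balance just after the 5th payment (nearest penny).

£2,755.96

Monthly rate r = 27.5%/12 = 2.29167% = 0.0229167.
Each month: B ← B·(1+r) − £125.00.
Month 1: interest £69.78; balance after payment £2,989.78.
Month 2: interest £68.52; balance after payment £2,933.30.
Month 3: interest £67.22; balance after payment £2,875.52.
Month 4: interest £65.90; balance after payment £2,816.42.
Month 5: interest £64.54; balance after payment £2,755.96.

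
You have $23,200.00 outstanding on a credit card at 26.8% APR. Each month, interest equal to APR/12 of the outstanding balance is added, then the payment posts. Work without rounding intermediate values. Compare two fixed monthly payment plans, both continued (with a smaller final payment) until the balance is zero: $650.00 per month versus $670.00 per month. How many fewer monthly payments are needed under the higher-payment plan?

5 fewer payments

Monthly rate r = 26.8%/12 = 2.23333% = 0.0223333.
At $650.00/mo: n = ⌈−ln(1 − rB₀/P)/ln(1+r)⌉ = 73 payments (last $144.67); total interest = total paid − $23,200.00 = $23,744.67.
At $670.00/mo: 68 payments (last $134.83); total interest $21,824.83.
Payments saved = 73 − 68 = 5.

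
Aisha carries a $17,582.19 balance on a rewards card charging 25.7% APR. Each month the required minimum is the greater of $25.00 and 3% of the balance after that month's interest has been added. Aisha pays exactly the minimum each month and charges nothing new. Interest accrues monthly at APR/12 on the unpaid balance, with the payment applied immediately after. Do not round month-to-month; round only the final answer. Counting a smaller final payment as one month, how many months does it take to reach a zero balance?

388 months

Monthly rate r = 25.7%/12 = 2.14167% = 0.0214167.
While 3% of the post-interest balance exceeds $25.00, each month B ← (B·(1+r))·(1 − 0.03), i.e. B shrinks by the factor (1+r)·0.97 = 0.99077.
This holds for months 1–332. Entering month 333 the balance is $810.34; 3% of the post-interest balance is now below $25.00, so the flat $25.00 minimum applies from here.
From month 333 a fixed $25.00 at rate r clears $810.34 in 56 more payments. Total: 332 + 56 = 388 months.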